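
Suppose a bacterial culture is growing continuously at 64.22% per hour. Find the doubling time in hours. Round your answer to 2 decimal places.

doubling time ≈ 1.08 hours

doubling time = ln(2) / |r| = 0.69315 / 0.6422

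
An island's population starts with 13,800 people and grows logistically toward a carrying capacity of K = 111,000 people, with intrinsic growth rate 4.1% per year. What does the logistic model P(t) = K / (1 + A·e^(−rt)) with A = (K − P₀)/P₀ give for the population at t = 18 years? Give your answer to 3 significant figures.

A = (111000 − 13800)/13800 = 7.04348
P(18) = 111000 / (1 + 7.04348·e^(−0.041·18)) = 111000 / (1 + 7.04348·0.478069)
= 111000 / 4.36727 ≈ 25416.34

≈ 25,400 people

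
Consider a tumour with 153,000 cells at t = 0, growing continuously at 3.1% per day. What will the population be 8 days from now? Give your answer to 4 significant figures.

P(8) = 153000 · e^(0.031·8) = 153000 · e^(0.248)
= 153000 · 1.28146 ≈ 196063.37

≈ 196,100 cells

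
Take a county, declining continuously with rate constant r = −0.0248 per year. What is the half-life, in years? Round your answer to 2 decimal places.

half-life ≈ 27.95 years

half-life = ln(2) / |r| = 0.69315 / 0.0248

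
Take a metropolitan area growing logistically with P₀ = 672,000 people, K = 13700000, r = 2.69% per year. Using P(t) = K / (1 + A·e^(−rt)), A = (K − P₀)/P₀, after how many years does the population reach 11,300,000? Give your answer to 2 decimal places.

t ≈ 167.80 years

A = (13700000 − 672000)/672000 = 19.3869
11300000 = 13700000/(1 + 19.3869·e^(−0.0269t)) → 1 + 19.3869·e^(−0.0269t) = 1.21239
e^(−0.0269t) = 0.010955 → t = ln(91.28001)/0.0269 = 4.51393/0.0269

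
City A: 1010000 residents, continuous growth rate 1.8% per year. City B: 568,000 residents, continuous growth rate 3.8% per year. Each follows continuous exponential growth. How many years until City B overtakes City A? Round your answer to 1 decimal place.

t ≈ 28.8 years

1010000·e^(0.018t) = 568000·e^(0.038t)
1010000/568000 = e^((0.038 − 0.018)t) → ln(1.77817) = 0.02·t
t = 0.57558 / 0.02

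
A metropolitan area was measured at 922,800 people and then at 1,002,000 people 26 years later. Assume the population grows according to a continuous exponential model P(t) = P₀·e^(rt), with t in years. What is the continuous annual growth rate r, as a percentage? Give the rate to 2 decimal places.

1002000 = 922800 · e^(r·26)
e^(26r) = 1002000/922800 = 1.08583
r = ln(1.08583) / 26 = 0.08234 / 26

r ≈ 0.32% per year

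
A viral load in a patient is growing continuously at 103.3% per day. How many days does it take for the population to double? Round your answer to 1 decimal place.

doubling time = ln(2) / |r| = 0.69315 / 1.033

doubling time ≈ 0.7 days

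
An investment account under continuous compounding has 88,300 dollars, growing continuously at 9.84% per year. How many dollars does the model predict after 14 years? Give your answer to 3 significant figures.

P(14) = 88300 · e^(0.0984·14) = 88300 · e^(1.3776)
= 88300 · 3.96537 ≈ 350142.46

≈ 350,000 dollars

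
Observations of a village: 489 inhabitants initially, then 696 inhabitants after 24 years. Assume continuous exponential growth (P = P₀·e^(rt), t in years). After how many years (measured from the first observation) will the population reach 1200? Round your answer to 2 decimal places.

r = ln(696/489) / 24 ≈ 0.014708 per year
t = ln(1200/489) / r = 0.89771 / 0.014708 ≈ 61.037

t ≈ 61.04 years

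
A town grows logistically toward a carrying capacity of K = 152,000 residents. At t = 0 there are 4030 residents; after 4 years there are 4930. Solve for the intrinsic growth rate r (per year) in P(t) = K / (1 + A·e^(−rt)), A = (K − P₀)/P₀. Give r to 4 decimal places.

r ≈ 0.0519 per year

A = (152000 − 4030)/4030 = 36.71712
4930 = 152000/(1 + 36.71712·e^(−r·4)) → e^(−4r) = (30.83164 − 1)/36.71712 = 0.812472
r = −ln(0.812472)/4 = 0.20767/4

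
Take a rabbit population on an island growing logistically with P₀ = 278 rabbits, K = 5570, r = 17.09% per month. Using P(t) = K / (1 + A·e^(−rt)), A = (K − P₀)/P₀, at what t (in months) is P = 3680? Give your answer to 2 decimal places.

A = (5570 − 278)/278 = 19.03597
3680 = 5570/(1 + 19.03597·e^(−0.1709t)) → 1 + 19.03597·e^(−0.1709t) = 1.51359
e^(−0.1709t) = 0.02698 → t = ln(37.06475)/0.1709 = 3.61267/0.1709

t ≈ 21.14 months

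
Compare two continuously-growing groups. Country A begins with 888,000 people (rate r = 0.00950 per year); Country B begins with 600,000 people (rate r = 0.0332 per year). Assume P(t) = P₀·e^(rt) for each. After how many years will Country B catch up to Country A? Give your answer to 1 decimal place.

t ≈ 16.5 years

888000·e^(0.0095t) = 600000·e^(0.0332t)
888000/600000 = e^((0.0332 − 0.0095)t) → ln(1.48) = 0.0237·t
t = 0.39204 / 0.0237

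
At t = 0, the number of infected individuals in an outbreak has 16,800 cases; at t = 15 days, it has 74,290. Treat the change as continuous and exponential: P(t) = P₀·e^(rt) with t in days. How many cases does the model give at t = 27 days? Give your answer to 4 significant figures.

r = ln(74290/16800) / 15 ≈ 0.099106 per day
P(27) = 16800 · e^(0.099106·27) = 16800 · 14.52506 ≈ 244021.01

≈ 244,000 cases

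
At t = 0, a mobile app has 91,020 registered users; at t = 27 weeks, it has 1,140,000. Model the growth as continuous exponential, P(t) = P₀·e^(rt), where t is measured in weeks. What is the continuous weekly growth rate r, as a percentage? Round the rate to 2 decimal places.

1140000 = 91020 · e^(r·27)
e^(27r) = 1140000/91020 = 12.52472
r = ln(12.52472) / 27 = 2.5277 / 27

r ≈ 9.36% per week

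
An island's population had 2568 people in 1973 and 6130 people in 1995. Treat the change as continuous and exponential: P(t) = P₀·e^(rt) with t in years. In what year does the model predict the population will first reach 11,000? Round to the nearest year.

r = ln(6130/2568) / 22 = 0.87007/22 ≈ 0.039549 per year
t = ln(11000/2568) / r = 1.45477/0.039549 ≈ 36.78 years after 1973

year 2010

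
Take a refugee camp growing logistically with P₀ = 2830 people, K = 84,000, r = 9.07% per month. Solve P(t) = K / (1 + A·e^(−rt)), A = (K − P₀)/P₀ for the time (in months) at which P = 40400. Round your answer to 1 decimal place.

t ≈ 36.2 months

A = (84000 − 2830)/2830 = 28.68198
40400 = 84000/(1 + 28.68198·e^(−0.0907t)) → 1 + 28.68198·e^(−0.0907t) = 2.07921
e^(−0.0907t) = 0.037627 → t = ln(26.57688)/0.0907 = 3.28004/0.0907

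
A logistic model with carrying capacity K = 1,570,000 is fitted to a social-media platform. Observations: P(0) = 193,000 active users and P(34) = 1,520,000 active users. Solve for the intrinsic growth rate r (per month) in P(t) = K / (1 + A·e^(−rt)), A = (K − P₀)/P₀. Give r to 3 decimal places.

r ≈ 0.158 per month

A = (1570000 − 193000)/193000 = 7.13472
1520000 = 1570000/(1 + 7.13472·e^(−r·34)) → e^(−34r) = (1.03289 − 1)/7.13472 = 0.004611
r = −ln(0.004611)/34 = 5.37941/34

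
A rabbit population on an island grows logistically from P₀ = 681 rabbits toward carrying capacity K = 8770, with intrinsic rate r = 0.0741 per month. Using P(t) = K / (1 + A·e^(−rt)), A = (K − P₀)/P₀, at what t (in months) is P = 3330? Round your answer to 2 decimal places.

A = (8770 − 681)/681 = 11.87812
3330 = 8770/(1 + 11.87812·e^(−0.0741t)) → 1 + 11.87812·e^(−0.0741t) = 2.63363
e^(−0.0741t) = 0.137533 → t = ln(7.27098)/0.0741 = 1.98389/0.0741

t ≈ 26.77 months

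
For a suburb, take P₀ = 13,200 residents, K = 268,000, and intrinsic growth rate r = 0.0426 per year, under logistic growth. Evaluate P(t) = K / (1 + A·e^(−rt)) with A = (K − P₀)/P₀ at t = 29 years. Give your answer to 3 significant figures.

≈ 40,500 residents

A = (268000 − 13200)/13200 = 19.30303
P(29) = 268000 / (1 + 19.30303·e^(−0.0426·29)) = 268000 / (1 + 19.30303·0.290718)
= 268000 / 6.61175 ≈ 40533.92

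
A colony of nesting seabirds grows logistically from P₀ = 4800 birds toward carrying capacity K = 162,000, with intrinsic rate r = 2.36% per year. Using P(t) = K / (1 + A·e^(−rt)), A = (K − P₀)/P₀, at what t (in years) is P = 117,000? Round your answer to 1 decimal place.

t ≈ 188.3 years

A = (162000 − 4800)/4800 = 32.75
117000 = 162000/(1 + 32.75·e^(−0.0236t)) → 1 + 32.75·e^(−0.0236t) = 1.38462
e^(−0.0236t) = 0.011744 → t = ln(85.15)/0.0236 = 4.44441/0.0236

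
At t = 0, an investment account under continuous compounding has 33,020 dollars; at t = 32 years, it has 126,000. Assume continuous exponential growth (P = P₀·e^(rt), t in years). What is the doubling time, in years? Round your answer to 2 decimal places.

r = ln(126000/33020) / 32 = ln(3.81587) / 32 ≈ 0.041849 per year
doubling time = ln 2 / |r| = 0.69315 / 0.041849

doubling time ≈ 16.56 years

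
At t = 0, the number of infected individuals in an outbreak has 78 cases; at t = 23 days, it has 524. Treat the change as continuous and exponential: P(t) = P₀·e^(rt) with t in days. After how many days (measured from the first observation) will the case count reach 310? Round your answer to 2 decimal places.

r = ln(524/78) / 23 ≈ 0.082817 per day
t = ln(310/78) / r = 1.37986 / 0.082817 ≈ 16.662

t ≈ 16.66 days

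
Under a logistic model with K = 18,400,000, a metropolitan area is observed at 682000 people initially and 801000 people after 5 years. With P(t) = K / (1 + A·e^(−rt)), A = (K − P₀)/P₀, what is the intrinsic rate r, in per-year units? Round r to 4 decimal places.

A = (18400000 − 682000)/682000 = 25.97947
801000 = 18400000/(1 + 25.97947·e^(−r·5)) → e^(−5r) = (22.97129 − 1)/25.97947 = 0.845717
r = −ln(0.845717)/5 = 0.16757/5

r ≈ 0.0335 per year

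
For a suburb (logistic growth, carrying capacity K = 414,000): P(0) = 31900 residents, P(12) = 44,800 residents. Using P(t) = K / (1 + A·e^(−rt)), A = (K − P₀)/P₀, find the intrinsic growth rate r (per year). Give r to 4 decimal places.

A = (414000 − 31900)/31900 = 11.97806
44800 = 414000/(1 + 11.97806·e^(−r·12)) → e^(−12r) = (9.24107 − 1)/11.97806 = 0.688014
r = −ln(0.688014)/12 = 0.37395/12

r ≈ 0.0312 per year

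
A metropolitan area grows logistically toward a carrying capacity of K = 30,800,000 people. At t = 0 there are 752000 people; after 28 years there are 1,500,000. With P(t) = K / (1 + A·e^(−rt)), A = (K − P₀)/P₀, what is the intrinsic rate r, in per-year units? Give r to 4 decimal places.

r ≈ 0.0256 per year

A = (30800000 − 752000)/752000 = 39.95745
1500000 = 30800000/(1 + 39.95745·e^(−r·28)) → e^(−28r) = (20.53333 − 1)/39.95745 = 0.488853
r = −ln(0.488853)/28 = 0.71569/28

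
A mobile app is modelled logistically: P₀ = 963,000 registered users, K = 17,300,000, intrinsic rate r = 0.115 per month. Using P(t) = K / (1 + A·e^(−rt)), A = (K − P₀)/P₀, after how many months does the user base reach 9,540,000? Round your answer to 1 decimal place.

A = (17300000 − 963000)/963000 = 16.96469
9540000 = 17300000/(1 + 16.96469·e^(−0.115t)) → 1 + 16.96469·e^(−0.115t) = 1.81342
e^(−0.115t) = 0.047948 → t = ln(20.85608)/0.115 = 3.03765/0.115

t ≈ 26.4 months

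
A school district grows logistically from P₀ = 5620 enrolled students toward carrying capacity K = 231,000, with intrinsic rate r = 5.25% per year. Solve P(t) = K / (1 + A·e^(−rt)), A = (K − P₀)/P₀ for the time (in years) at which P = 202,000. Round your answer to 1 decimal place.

t ≈ 107.3 years

A = (231000 − 5620)/5620 = 40.1032
202000 = 231000/(1 + 40.1032·e^(−0.0525t)) → 1 + 40.1032·e^(−0.0525t) = 1.14356
e^(−0.0525t) = 0.00358 → t = ln(279.33955)/0.0525 = 5.63243/0.0525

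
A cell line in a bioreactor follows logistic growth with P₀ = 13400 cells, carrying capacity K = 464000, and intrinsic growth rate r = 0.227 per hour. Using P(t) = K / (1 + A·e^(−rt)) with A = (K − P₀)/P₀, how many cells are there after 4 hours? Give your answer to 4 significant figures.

A = (464000 − 13400)/13400 = 33.62687
P(4) = 464000 / (1 + 33.62687·e^(−0.227·4)) = 464000 / (1 + 33.62687·0.40333)
= 464000 / 14.56273 ≈ 31862.17

≈ 31,860 cells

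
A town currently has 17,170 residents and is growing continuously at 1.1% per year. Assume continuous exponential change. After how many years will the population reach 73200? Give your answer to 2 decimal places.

t ≈ 131.82 years

73200 = 17170 · e^(0.011·t)
t = ln(73200/17170) / 0.011 = ln(4.26325) / 0.011 = 1.45003 / 0.011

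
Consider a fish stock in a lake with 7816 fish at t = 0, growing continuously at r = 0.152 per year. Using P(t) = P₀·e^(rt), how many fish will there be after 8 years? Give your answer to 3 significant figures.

≈ 26,400 fish

P(8) = 7816 · e^(0.152·8) = 7816 · e^(1.216)
= 7816 · 3.37367 ≈ 26368.57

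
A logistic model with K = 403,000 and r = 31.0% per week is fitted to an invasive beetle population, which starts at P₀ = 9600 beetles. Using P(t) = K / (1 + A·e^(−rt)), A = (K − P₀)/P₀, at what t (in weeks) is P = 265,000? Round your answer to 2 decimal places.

t ≈ 14.08 weeks

A = (403000 − 9600)/9600 = 40.97917
265000 = 403000/(1 + 40.97917·e^(−0.31t)) → 1 + 40.97917·e^(−0.31t) = 1.52075
e^(−0.31t) = 0.012708 → t = ln(78.69188)/0.31 = 4.36554/0.31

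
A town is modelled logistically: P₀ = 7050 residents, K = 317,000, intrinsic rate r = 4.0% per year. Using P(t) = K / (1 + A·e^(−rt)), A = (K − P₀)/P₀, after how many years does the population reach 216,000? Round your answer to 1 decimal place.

t ≈ 113.6 years

A = (317000 − 7050)/7050 = 43.96454
216000 = 317000/(1 + 43.96454·e^(−0.04t)) → 1 + 43.96454·e^(−0.04t) = 1.46759
e^(−0.04t) = 0.010636 → t = ln(94.02317)/0.04 = 4.54354/0.04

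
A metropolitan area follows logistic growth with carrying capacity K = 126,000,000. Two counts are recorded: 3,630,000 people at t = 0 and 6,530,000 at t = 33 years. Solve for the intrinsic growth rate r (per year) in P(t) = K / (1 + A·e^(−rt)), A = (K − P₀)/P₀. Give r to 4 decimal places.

r ≈ 0.0185 per year

A = (126000000 − 3630000)/3630000 = 33.71074
6530000 = 126000000/(1 + 33.71074·e^(−r·33)) → e^(−33r) = (19.29556 − 1)/33.71074 = 0.542722
r = −ln(0.542722)/33 = 0.61116/33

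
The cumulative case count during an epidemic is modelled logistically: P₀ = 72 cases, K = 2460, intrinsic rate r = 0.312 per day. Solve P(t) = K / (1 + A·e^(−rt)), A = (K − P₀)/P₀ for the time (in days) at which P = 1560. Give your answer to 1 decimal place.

t ≈ 13.0 days

A = (2460 − 72)/72 = 33.16667
1560 = 2460/(1 + 33.16667·e^(−0.312t)) → 1 + 33.16667·e^(−0.312t) = 1.57692
e^(−0.312t) = 0.017395 → t = ln(57.48889)/0.312 = 4.05159/0.312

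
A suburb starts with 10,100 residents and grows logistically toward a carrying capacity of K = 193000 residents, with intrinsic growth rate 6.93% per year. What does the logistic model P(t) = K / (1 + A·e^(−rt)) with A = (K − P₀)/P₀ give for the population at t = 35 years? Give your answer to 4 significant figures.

A = (193000 − 10100)/10100 = 18.10891
P(35) = 193000 / (1 + 18.10891·e^(−0.0693·35)) = 193000 / (1 + 18.10891·0.088434)
= 193000 / 2.60144 ≈ 74189.64

≈ 74,190 residents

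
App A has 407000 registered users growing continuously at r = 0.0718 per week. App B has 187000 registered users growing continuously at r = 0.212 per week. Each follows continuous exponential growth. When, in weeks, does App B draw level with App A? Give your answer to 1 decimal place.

407000·e^(0.0718t) = 187000·e^(0.212t)
407000/187000 = e^((0.212 − 0.0718)t) → ln(2.17647) = 0.1402·t
t = 0.7777 / 0.1402

t ≈ 5.5 weeks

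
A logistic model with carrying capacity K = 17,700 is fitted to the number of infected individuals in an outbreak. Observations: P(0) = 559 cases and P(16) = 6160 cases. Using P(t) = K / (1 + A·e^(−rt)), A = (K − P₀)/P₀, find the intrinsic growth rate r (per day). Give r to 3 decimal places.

r ≈ 0.175 per day

A = (17700 − 559)/559 = 30.66369
6160 = 17700/(1 + 30.66369·e^(−r·16)) → e^(−16r) = (2.87338 − 1)/30.66369 = 0.061094
r = −ln(0.061094)/16 = 2.79534/16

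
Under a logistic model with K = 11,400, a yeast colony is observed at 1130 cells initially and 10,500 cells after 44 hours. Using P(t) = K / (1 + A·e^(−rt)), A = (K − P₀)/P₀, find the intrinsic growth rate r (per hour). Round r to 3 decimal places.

r ≈ 0.106 per hour

A = (11400 − 1130)/1130 = 9.0885
10500 = 11400/(1 + 9.0885·e^(−r·44)) → e^(−44r) = (1.08571 − 1)/9.0885 = 0.009431
r = −ln(0.009431)/44 = 4.66375/44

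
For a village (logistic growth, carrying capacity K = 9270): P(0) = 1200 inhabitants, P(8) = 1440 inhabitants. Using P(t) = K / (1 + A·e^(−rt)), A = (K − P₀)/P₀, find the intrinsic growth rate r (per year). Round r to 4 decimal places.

A = (9270 − 1200)/1200 = 6.725
1440 = 9270/(1 + 6.725·e^(−r·8)) → e^(−8r) = (6.4375 − 1)/6.725 = 0.80855
r = −ln(0.80855)/8 = 0.21251/8

r ≈ 0.0266 per year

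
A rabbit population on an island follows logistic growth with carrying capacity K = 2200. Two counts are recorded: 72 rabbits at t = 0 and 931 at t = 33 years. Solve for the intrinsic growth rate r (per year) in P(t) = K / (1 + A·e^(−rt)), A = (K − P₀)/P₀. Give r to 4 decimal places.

A = (2200 − 72)/72 = 29.55556
931 = 2200/(1 + 29.55556·e^(−r·33)) → e^(−33r) = (2.36305 − 1)/29.55556 = 0.046118
r = −ln(0.046118)/33 = 3.07655/33

r ≈ 0.0932 per year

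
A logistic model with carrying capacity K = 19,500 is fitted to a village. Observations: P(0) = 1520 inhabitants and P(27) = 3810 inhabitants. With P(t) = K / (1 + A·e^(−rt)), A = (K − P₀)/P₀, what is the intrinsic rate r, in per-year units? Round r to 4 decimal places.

r ≈ 0.0391 per year

A = (19500 − 1520)/1520 = 11.82895
3810 = 19500/(1 + 11.82895·e^(−r·27)) → e^(−27r) = (5.11811 − 1)/11.82895 = 0.348138
r = −ln(0.348138)/27 = 1.05516/27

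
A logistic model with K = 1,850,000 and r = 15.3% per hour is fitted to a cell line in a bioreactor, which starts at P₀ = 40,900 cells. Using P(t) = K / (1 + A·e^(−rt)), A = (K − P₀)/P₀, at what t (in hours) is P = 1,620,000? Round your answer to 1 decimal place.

A = (1850000 − 40900)/40900 = 44.23227
1620000 = 1850000/(1 + 44.23227·e^(−0.153t)) → 1 + 44.23227·e^(−0.153t) = 1.14198
e^(−0.153t) = 0.00321 → t = ln(311.54906)/0.153 = 5.74156/0.153

t ≈ 37.5 hours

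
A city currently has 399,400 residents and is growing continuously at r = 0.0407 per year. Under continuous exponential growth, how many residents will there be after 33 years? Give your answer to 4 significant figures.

P(33) = 399400 · e^(0.0407·33) = 399400 · e^(1.3431)
= 399400 · 3.8309 ≈ 1530061.82

≈ 1,530,000 residents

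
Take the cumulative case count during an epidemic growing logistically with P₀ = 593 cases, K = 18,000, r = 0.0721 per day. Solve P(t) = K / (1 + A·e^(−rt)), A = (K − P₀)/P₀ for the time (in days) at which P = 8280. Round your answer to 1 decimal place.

A = (18000 − 593)/593 = 29.35413
8280 = 18000/(1 + 29.35413·e^(−0.0721t)) → 1 + 29.35413·e^(−0.0721t) = 2.17391
e^(−0.0721t) = 0.039991 → t = ln(25.00537)/0.0721 = 3.21909/0.0721

t ≈ 44.6 days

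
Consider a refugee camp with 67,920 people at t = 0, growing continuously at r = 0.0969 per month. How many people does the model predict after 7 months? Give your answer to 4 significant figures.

P(7) = 67920 · e^(0.0969·7) = 67920 · e^(0.6783)
= 67920 · 1.97052 ≈ 133838.06

≈ 133,800 people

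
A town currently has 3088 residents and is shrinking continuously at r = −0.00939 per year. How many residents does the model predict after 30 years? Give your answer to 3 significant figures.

≈ 2,330 residents

P(30) = 3088 · e^(-0.00939·30) = 3088 · e^(-0.2817)
= 3088 · 0.7545 ≈ 2329.9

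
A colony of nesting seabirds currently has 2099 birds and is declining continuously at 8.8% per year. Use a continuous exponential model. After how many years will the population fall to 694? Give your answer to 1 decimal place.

t ≈ 12.6 years

694 = 2099 · e^(-0.088·t)
t = ln(694/2099) / -0.088 = ln(0.33063) / -0.088 = -1.10674 / -0.088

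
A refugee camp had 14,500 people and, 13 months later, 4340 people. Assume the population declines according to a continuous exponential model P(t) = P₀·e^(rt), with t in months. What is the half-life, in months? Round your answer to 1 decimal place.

half-life ≈ 7.5 months

r = ln(4340/14500) / 13 = ln(0.29931) / 13 ≈ -0.09279 per month
half-life = ln 2 / |r| = 0.69315 / 0.09279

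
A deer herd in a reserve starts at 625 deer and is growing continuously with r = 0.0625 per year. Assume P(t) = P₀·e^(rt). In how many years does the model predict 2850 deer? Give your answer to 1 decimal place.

2850 = 625 · e^(0.0625·t)
t = ln(2850/625) / 0.0625 = ln(4.56) / 0.0625 = 1.51732 / 0.0625

t ≈ 24.3 years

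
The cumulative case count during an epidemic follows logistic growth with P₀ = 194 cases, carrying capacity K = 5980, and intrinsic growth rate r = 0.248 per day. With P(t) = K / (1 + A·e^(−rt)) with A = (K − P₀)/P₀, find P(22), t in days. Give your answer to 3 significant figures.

≈ 5,300 cases

A = (5980 − 194)/194 = 29.82474
P(22) = 5980 / (1 + 29.82474·e^(−0.248·22)) = 5980 / (1 + 29.82474·0.004271)
= 5980 / 1.12737 ≈ 5304.38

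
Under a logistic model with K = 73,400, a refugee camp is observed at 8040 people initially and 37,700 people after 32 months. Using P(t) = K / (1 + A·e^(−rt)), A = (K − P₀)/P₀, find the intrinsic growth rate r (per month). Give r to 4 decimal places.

r ≈ 0.0672 per month

A = (73400 − 8040)/8040 = 8.12935
37700 = 73400/(1 + 8.12935·e^(−r·32)) → e^(−32r) = (1.94695 − 1)/8.12935 = 0.116485
r = −ln(0.116485)/32 = 2.14999/32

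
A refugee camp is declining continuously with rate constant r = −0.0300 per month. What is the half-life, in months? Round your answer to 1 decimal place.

half-life = ln(2) / |r| = 0.69315 / 0.03

half-life ≈ 23.1 months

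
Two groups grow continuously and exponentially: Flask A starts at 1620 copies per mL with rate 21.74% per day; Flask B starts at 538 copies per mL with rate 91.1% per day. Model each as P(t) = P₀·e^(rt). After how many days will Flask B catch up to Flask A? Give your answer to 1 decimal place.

1620·e^(0.2174t) = 538·e^(0.911t)
1620/538 = e^((0.911 − 0.2174)t) → ln(3.01115) = 0.6936·t
t = 1.10232 / 0.6936

t ≈ 1.6 days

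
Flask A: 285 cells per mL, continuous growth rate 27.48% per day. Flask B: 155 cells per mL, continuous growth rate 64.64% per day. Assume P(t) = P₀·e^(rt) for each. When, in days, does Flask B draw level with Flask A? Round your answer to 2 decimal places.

t ≈ 1.64 days

285·e^(0.2748t) = 155·e^(0.6464t)
285/155 = e^((0.6464 − 0.2748)t) → ln(1.83871) = 0.3716·t
t = 0.60906 / 0.3716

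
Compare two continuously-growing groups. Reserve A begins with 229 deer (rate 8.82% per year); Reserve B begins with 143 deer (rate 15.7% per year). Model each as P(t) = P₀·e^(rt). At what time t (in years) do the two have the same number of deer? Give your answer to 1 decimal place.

229·e^(0.0882t) = 143·e^(0.157t)
229/143 = e^((0.157 − 0.0882)t) → ln(1.6014) = 0.0688·t
t = 0.47088 / 0.0688

t ≈ 6.8 years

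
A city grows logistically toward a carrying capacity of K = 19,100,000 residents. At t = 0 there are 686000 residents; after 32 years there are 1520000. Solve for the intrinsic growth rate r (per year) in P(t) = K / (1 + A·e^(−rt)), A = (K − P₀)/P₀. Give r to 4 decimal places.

A = (19100000 − 686000)/686000 = 26.84257
1520000 = 19100000/(1 + 26.84257·e^(−r·32)) → e^(−32r) = (12.56579 − 1)/26.84257 = 0.430875
r = −ln(0.430875)/32 = 0.84194/32

r ≈ 0.0263 per year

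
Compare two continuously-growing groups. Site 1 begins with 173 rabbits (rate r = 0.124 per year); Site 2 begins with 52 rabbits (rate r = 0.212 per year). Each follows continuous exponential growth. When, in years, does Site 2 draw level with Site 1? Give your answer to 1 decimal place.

173·e^(0.124t) = 52·e^(0.212t)
173/52 = e^((0.212 − 0.124)t) → ln(3.32692) = 0.088·t
t = 1.20205 / 0.088

t ≈ 13.7 years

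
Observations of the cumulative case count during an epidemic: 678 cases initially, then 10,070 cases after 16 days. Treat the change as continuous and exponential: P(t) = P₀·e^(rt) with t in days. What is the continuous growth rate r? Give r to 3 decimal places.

10070 = 678 · e^(r·16)
e^(16r) = 10070/678 = 14.85251
r = ln(14.85251) / 16 = 2.69817 / 16

r ≈ 0.169 per day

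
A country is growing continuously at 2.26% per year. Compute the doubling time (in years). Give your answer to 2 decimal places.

doubling time = ln(2) / |r| = 0.69315 / 0.0226

doubling time ≈ 30.67 years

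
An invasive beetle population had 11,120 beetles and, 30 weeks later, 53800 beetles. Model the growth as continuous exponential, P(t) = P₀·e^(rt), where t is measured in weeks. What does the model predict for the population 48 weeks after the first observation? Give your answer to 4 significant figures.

r = ln(53800/11120) / 30 ≈ 0.052551 per week
P(48) = 11120 · e^(0.052551·48) = 11120 · 12.45902 ≈ 138544.33

≈ 138,500 beetles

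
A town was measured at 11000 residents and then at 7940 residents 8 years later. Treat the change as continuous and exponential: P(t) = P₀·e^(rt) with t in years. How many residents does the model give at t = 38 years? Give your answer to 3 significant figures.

≈ 2,340 residents

r = ln(7940/11000) / 8 ≈ -0.040748 per year
P(38) = 11000 · e^(-0.040748·38) = 11000 · 0.21258 ≈ 2338.43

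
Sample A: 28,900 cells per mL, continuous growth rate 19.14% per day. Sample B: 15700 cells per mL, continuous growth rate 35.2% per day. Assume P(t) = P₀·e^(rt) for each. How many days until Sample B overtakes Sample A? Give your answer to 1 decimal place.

28900·e^(0.1914t) = 15700·e^(0.352t)
28900/15700 = e^((0.352 − 0.1914)t) → ln(1.84076) = 0.1606·t
t = 0.61018 / 0.1606

t ≈ 3.8 days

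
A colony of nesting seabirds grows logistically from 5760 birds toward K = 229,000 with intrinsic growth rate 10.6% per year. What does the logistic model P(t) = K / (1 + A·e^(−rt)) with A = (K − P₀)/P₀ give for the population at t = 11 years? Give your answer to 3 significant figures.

≈ 17,500 birds

A = (229000 − 5760)/5760 = 38.75694
P(11) = 229000 / (1 + 38.75694·e^(−0.106·11)) = 229000 / (1 + 38.75694·0.311611)
= 229000 / 13.07709 ≈ 17511.55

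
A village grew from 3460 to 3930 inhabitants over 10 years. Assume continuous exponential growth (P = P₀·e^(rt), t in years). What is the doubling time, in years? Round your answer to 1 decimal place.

doubling time ≈ 54.4 years

r = ln(3930/3460) / 10 = ln(1.13584) / 10 ≈ 0.012737 per year
doubling time = ln 2 / |r| = 0.69315 / 0.012737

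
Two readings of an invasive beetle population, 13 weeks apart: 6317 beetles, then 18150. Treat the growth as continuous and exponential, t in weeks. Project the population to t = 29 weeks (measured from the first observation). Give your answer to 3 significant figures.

≈ 66,500 beetles

r = ln(18150/6317) / 13 ≈ 0.081187 per week
P(29) = 6317 · e^(0.081187·29) = 6317 · 10.53194 ≈ 66530.24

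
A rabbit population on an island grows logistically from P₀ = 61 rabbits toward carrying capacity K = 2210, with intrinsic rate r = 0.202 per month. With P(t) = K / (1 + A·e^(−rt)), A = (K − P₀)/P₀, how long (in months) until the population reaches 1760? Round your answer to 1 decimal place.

A = (2210 − 61)/61 = 35.22951
1760 = 2210/(1 + 35.22951·e^(−0.202t)) → 1 + 35.22951·e^(−0.202t) = 1.25568
e^(−0.202t) = 0.007258 → t = ln(137.78652)/0.202 = 4.92571/0.202

t ≈ 24.4 months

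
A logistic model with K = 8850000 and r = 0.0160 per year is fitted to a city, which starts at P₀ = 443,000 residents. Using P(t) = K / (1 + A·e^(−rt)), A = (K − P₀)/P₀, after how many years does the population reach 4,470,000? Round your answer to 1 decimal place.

A = (8850000 − 443000)/443000 = 18.97743
4470000 = 8850000/(1 + 18.97743·e^(−0.016t)) → 1 + 18.97743·e^(−0.016t) = 1.97987
e^(−0.016t) = 0.051633 → t = ln(19.36737)/0.016 = 2.96359/0.016

t ≈ 185.2 years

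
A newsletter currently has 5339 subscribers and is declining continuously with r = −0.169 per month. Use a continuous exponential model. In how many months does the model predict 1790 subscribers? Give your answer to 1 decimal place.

t ≈ 6.5 months

1790 = 5339 · e^(-0.169·t)
t = ln(1790/5339) / -0.169 = ln(0.33527) / -0.169 = -1.09282 / -0.169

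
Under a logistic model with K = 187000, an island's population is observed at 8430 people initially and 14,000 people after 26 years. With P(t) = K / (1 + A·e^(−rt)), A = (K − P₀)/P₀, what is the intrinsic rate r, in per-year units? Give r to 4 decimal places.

r ≈ 0.0207 per year

A = (187000 − 8430)/8430 = 21.18268
14000 = 187000/(1 + 21.18268·e^(−r·26)) → e^(−26r) = (13.35714 − 1)/21.18268 = 0.583361
r = −ln(0.583361)/26 = 0.53895/26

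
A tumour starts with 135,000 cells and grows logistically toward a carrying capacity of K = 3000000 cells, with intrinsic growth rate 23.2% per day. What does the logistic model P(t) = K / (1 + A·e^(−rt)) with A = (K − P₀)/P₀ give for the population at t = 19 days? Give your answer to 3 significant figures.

A = (3000000 − 135000)/135000 = 21.22222
P(19) = 3000000 / (1 + 21.22222·e^(−0.232·19)) = 3000000 / (1 + 21.22222·0.01218)
= 3000000 / 1.25848 ≈ 2383835.06

≈ 2,380,000 cells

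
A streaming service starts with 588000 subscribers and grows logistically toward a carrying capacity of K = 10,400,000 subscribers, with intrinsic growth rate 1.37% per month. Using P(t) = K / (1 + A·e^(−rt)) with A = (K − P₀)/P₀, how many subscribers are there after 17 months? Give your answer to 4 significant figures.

A = (10400000 − 588000)/588000 = 16.68707
P(17) = 10400000 / (1 + 16.68707·e^(−0.0137·17)) = 10400000 / (1 + 16.68707·0.792233)
= 10400000 / 14.22005 ≈ 731361.81

≈ 731,400 subscribers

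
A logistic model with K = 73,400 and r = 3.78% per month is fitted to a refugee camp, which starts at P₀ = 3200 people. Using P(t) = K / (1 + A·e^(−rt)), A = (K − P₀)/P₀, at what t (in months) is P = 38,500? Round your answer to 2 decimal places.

t ≈ 84.30 months

A = (73400 − 3200)/3200 = 21.9375
38500 = 73400/(1 + 21.9375·e^(−0.0378t)) → 1 + 21.9375·e^(−0.0378t) = 1.90649
e^(−0.0378t) = 0.041322 → t = ln(24.20039)/0.0378 = 3.18637/0.0378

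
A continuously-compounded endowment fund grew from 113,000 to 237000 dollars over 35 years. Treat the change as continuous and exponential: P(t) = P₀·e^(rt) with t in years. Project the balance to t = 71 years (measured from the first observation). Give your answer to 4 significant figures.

≈ 507,700 dollars

r = ln(237000/113000) / 35 ≈ 0.021162 per year
P(71) = 113000 · e^(0.021162·71) = 113000 · 4.49294 ≈ 507701.93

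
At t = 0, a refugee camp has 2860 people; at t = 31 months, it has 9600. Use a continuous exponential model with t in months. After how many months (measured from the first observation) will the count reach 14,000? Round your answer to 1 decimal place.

t ≈ 40.7 months

r = ln(9600/2860) / 31 ≈ 0.039063 per month
t = ln(14000/2860) / r = 1.58824 / 0.039063 ≈ 40.659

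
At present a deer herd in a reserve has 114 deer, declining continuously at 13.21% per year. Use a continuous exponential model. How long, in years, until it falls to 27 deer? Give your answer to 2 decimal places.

27 = 114 · e^(-0.1321·t)
t = ln(27/114) / -0.1321 = ln(0.23684) / -0.1321 = -1.44036 / -0.1321

t ≈ 10.90 years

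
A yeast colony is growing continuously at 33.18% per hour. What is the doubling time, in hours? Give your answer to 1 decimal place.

doubling time ≈ 2.1 hours

doubling time = ln(2) / |r| = 0.69315 / 0.3318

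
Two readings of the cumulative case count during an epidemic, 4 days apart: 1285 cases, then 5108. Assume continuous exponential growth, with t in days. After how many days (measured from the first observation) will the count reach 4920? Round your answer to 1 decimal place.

r = ln(5108/1285) / 4 ≈ 0.345012 per day
t = ln(4920/1285) / r = 1.34255 / 0.345012 ≈ 3.891

t ≈ 3.9 days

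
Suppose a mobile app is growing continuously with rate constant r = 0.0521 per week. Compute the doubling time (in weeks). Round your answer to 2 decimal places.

doubling time ≈ 13.30 weeks

doubling time = ln(2) / |r| = 0.69315 / 0.0521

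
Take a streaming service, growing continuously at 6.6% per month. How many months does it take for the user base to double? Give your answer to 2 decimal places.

doubling time = ln(2) / |r| = 0.69315 / 0.066

doubling time ≈ 10.50 months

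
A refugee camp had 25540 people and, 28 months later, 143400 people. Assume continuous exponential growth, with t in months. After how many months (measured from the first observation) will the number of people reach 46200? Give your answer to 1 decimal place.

r = ln(143400/25540) / 28 ≈ 0.061621 per month
t = ln(46200/25540) / r = 0.59273 / 0.061621 ≈ 9.619

t ≈ 9.6 months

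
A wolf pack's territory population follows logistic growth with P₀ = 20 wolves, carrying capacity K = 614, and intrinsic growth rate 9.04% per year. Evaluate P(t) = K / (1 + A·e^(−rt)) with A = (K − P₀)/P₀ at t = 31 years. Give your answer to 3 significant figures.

A = (614 − 20)/20 = 29.7
P(31) = 614 / (1 + 29.7·e^(−0.0904·31)) = 614 / (1 + 29.7·0.060664)
= 614 / 2.80173 ≈ 219.15

≈ 219 wolves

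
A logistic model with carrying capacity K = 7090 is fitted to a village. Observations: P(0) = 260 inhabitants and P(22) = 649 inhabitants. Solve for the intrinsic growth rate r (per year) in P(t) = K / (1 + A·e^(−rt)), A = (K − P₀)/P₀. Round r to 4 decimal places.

r ≈ 0.0442 per year

A = (7090 − 260)/260 = 26.26923
649 = 7090/(1 + 26.26923·e^(−r·22)) → e^(−22r) = (10.9245 − 1)/26.26923 = 0.377799
r = −ln(0.377799)/22 = 0.97339/22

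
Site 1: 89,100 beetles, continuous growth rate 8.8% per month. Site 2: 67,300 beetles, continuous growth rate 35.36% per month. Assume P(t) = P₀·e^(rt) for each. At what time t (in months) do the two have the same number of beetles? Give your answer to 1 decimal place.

89100·e^(0.088t) = 67300·e^(0.3536t)
89100/67300 = e^((0.3536 − 0.088)t) → ln(1.32392) = 0.2656·t
t = 0.2806 / 0.2656

t ≈ 1.1 months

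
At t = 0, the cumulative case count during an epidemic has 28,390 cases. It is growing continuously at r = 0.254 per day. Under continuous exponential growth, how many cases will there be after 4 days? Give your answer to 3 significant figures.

P(4) = 28390 · e^(0.254·4) = 28390 · e^(1.016)
= 28390 · 2.76212 ≈ 78416.7

≈ 78,400 cases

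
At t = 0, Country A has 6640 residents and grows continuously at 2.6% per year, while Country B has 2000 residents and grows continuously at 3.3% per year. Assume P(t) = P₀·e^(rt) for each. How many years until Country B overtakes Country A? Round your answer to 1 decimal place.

t ≈ 171.4 years

6640·e^(0.026t) = 2000·e^(0.033t)
6640/2000 = e^((0.033 − 0.026)t) → ln(3.32) = 0.007·t
t = 1.19996 / 0.007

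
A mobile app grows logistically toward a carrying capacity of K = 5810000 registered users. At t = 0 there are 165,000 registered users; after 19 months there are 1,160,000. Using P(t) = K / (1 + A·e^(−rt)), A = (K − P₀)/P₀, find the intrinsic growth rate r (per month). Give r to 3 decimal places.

r ≈ 0.113 per month

A = (5810000 − 165000)/165000 = 34.21212
1160000 = 5810000/(1 + 34.21212·e^(−r·19)) → e^(−19r) = (5.00862 − 1)/34.21212 = 0.11717
r = −ln(0.11717)/19 = 2.14413/19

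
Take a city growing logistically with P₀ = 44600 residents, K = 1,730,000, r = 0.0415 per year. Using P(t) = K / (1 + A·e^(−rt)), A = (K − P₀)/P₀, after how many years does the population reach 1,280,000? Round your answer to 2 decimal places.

t ≈ 112.71 years

A = (1730000 − 44600)/44600 = 37.78924
1280000 = 1730000/(1 + 37.78924·e^(−0.0415t)) → 1 + 37.78924·e^(−0.0415t) = 1.35156
e^(−0.0415t) = 0.009303 → t = ln(107.48939)/0.0415 = 4.67739/0.0415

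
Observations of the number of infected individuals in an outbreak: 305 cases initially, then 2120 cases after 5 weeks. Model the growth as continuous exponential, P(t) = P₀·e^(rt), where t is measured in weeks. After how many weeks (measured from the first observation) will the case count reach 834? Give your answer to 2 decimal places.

t ≈ 2.59 weeks

r = ln(2120/305) / 5 ≈ 0.387772 per week
t = ln(834/305) / r = 1.00592 / 0.387772 ≈ 2.594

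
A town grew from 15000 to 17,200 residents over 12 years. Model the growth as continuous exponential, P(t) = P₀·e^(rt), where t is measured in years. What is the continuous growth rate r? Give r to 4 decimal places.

17200 = 15000 · e^(r·12)
e^(12r) = 17200/15000 = 1.14667
r = ln(1.14667) / 12 = 0.13686 / 12

r ≈ 0.0114 per year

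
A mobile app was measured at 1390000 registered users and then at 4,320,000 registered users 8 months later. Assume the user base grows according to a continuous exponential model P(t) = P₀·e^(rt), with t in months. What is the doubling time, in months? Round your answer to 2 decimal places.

doubling time ≈ 4.89 months

r = ln(4320000/1390000) / 8 = ln(3.10791) / 8 ≈ 0.141744 per month
doubling time = ln 2 / |r| = 0.69315 / 0.141744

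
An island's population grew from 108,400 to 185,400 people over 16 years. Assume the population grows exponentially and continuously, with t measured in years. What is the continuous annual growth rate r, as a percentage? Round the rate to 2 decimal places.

185400 = 108400 · e^(r·16)
e^(16r) = 185400/108400 = 1.71033
r = ln(1.71033) / 16 = 0.53669 / 16

r ≈ 3.35% per year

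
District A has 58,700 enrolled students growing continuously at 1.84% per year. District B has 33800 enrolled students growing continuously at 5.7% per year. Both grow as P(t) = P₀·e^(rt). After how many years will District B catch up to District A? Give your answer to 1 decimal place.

t ≈ 14.3 years

58700·e^(0.0184t) = 33800·e^(0.057t)
58700/33800 = e^((0.057 − 0.0184)t) → ln(1.73669) = 0.0386·t
t = 0.55198 / 0.0386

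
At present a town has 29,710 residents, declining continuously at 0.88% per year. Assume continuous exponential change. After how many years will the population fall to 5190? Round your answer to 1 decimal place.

5190 = 29710 · e^(-0.0088·t)
t = ln(5190/29710) / -0.0088 = ln(0.17469) / -0.0088 = -1.74475 / -0.0088

t ≈ 198.3 years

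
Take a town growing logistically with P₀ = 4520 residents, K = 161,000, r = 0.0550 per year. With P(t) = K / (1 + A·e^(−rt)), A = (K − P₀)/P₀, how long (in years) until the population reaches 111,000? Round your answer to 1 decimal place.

A = (161000 − 4520)/4520 = 34.61947
111000 = 161000/(1 + 34.61947·e^(−0.055t)) → 1 + 34.61947·e^(−0.055t) = 1.45045
e^(−0.055t) = 0.013011 → t = ln(76.85522)/0.055 = 4.34192/0.055

t ≈ 78.9 years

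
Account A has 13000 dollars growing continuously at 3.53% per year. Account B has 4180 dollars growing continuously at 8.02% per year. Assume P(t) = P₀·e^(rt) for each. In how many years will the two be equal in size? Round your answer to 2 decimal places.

t ≈ 25.27 years

13000·e^(0.0353t) = 4180·e^(0.0802t)
13000/4180 = e^((0.0802 − 0.0353)t) → ln(3.11005) = 0.0449·t
t = 1.13464 / 0.0449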